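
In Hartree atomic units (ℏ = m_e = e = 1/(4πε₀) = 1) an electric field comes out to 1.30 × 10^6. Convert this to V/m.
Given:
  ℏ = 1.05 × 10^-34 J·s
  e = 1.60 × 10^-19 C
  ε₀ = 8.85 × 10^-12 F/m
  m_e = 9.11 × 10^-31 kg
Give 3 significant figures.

6.77 × 10^17 V/m

One atomic unit of electric field: E_au = E_h/(e a₀) = m_e²e⁵/((4πε₀)³ℏ⁴) = 5.20 × 10^11 V/m.
1.30 × 10^6 × 5.20 × 10^11 V/m = 6.77 × 10^17 V/m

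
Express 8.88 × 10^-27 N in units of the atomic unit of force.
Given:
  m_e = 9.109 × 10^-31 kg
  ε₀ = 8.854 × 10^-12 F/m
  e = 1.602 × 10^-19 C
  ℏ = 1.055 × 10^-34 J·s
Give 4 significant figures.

1.080 × 10^-19

atomic unit of force: F_au = E_h/a₀ = m_e²e⁶/((4πε₀)³ℏ⁴) = 8.220 × 10^-8 N.
8.88 × 10^-27 / 8.220 × 10^-8 = 1.080 × 10^-19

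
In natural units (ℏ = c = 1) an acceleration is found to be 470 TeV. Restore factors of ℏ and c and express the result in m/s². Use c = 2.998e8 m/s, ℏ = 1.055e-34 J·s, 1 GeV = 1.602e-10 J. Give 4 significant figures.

2.140e38 m/s²

Acceleration is [L]/[T]² = c·[E]/ℏ.
1 GeV → c/ℏ × (1 GeV in J) = 4.552e32 m/s².
Convert the energy scale: 470 TeV = 4.70e5 GeV.
Result: 4.70e5 × 4.552e32 = 2.140e38 m/s².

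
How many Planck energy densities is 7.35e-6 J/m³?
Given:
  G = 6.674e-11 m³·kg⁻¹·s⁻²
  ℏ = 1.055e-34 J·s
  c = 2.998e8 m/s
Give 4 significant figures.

1.587e-119

Planck energy density: u_P = c⁷/(ℏG²) = 4.632e113 J/m³.
7.35e-6 / 4.632e113 = 1.587e-119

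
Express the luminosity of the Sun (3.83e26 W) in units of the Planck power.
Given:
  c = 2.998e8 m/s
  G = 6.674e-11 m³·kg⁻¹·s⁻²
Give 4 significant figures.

1.055e-26

Planck power: P_P = c⁵/G = 3.629e52 W.
3.83e26 / 3.629e52 = 1.055e-26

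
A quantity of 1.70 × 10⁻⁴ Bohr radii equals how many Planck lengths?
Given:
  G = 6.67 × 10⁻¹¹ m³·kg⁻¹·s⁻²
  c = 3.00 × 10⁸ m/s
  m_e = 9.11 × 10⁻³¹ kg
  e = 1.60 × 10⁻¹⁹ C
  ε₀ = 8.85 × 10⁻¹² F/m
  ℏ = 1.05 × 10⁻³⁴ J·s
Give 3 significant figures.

Bohr radius: a₀ = 4πε₀ℏ²/(m_e e²) = 5.26 × 10⁻¹¹ m
Planck length: ℓ_P = √(ℏG/c³) = 1.61 × 10⁻³⁵ m
1.70 × 10⁻⁴ × 5.26 × 10⁻¹¹ / 1.61 × 10⁻³⁵ = 5.55 × 10²⁰

5.55 × 10²⁰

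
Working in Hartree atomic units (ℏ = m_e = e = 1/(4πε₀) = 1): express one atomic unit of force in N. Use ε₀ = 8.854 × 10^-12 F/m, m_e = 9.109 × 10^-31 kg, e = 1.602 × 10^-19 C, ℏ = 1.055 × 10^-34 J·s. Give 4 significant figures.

From ℏ = m_e = e = 1/(4πε₀) = 1 the force scale is F_au = E_h/a₀ = m_e²e⁶/((4πε₀)³ℏ⁴).
E_h = 4.354 × 10^-18 J
a₀ = 5.297 × 10^-11 m
E_h/a₀ = 8.220 × 10^-8 N

8.220 × 10^-8 N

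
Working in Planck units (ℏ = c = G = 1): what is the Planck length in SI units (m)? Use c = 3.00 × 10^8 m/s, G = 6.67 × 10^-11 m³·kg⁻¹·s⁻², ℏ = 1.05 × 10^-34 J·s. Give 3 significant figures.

1.61 × 10^-35 m

Dimensional analysis gives ℓ_P = √(ℏG/c³).
  = √(2.59 × 10^-70)
  = 1.61 × 10^-35 m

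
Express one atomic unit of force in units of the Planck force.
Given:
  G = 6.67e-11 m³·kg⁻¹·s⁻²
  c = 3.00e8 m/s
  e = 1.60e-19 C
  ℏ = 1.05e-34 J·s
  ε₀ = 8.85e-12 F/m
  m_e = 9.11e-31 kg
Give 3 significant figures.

atomic unit of force: F_au = E_h/a₀ = m_e²e⁶/((4πε₀)³ℏ⁴) = 8.33e-8 N
Planck force: F_P = c⁴/G = 1.21e44 N
ratio = 8.33e-8 / 1.21e44 = 6.86e-52

6.86e-52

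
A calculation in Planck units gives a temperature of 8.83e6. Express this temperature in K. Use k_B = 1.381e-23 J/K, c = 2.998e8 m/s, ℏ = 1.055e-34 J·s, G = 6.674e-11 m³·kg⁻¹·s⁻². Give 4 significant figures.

One Planck temperature: T_P = √(ℏc⁵/G) / k_B = 1.417e32 K.
8.83e6 × 1.417e32 K = 1.251e39 K

1.251e39 K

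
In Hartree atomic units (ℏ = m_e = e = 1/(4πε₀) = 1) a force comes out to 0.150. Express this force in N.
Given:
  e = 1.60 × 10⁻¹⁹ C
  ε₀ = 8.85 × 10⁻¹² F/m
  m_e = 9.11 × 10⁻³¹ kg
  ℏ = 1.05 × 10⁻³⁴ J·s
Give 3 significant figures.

1.25 × 10⁻⁸ N

One atomic unit of force: F_au = E_h/a₀ = m_e²e⁶/((4πε₀)³ℏ⁴) = 8.33 × 10⁻⁸ N.
0.150 × 8.33 × 10⁻⁸ N = 1.25 × 10⁻⁸ N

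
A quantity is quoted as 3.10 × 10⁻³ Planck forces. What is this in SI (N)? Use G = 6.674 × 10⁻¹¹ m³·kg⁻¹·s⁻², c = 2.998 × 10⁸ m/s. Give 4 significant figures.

3.752 × 10⁴¹ N

One Planck force: F_P = c⁴/G = 1.210 × 10⁴⁴ N.
3.10 × 10⁻³ × 1.210 × 10⁴⁴ N = 3.752 × 10⁴¹ N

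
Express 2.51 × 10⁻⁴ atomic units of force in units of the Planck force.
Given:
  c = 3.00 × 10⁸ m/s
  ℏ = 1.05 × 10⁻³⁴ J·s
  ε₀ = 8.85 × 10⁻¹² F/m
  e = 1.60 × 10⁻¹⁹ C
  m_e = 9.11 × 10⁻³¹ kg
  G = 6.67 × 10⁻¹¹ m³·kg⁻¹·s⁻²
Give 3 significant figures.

atomic unit of force: F_au = E_h/a₀ = m_e²e⁶/((4πε₀)³ℏ⁴) = 8.33 × 10⁻⁸ N
Planck force: F_P = c⁴/G = 1.21 × 10⁴⁴ N
2.51 × 10⁻⁴ × 8.33 × 10⁻⁸ / 1.21 × 10⁴⁴ = 1.72 × 10⁻⁵⁵

1.72 × 10⁻⁵⁵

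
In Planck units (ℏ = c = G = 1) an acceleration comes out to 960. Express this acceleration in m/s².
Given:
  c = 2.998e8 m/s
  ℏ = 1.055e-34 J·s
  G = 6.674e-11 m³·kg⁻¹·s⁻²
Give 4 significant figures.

5.338e54 m/s²

One Planck acceleration: a_P = √(c⁷/(ℏG)) = 5.560e51 m/s².
960 × 5.560e51 m/s² = 5.338e54 m/s²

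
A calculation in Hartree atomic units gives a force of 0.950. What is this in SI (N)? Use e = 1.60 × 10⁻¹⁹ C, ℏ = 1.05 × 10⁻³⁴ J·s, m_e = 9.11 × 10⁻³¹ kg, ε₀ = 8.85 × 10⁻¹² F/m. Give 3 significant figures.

One atomic unit of force: F_au = E_h/a₀ = m_e²e⁶/((4πε₀)³ℏ⁴) = 8.33 × 10⁻⁸ N.
0.950 × 8.33 × 10⁻⁸ N = 7.91 × 10⁻⁸ N

7.91 × 10⁻⁸ N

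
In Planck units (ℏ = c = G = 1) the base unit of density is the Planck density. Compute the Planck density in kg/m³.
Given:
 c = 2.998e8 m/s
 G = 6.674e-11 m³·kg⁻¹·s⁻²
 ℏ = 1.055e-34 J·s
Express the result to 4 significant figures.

ρ_P = c⁵/(ℏG²)
  = 2.422e42 / 4.699e-55
  = 5.154e96 kg/m³

5.154e96 kg/m³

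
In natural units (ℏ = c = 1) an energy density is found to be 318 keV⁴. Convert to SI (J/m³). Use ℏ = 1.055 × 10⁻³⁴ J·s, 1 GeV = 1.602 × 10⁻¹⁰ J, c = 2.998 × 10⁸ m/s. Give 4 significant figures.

[E]/[L]³ = [E]⁴/(ℏc)³; restore (ℏc)⁻³.
1 GeV⁴ → 1/(ℏc)³ × (1 GeV in J)⁴ = 2.082 × 10³⁷ J/m³.
Convert the energy scale: 318 keV⁴ = 3.18 × 10⁻²² GeV⁴.
Result: 3.18 × 10⁻²² × 2.082 × 10³⁷ = 6.619 × 10¹⁵ J/m³.

6.619 × 10¹⁵ J/m³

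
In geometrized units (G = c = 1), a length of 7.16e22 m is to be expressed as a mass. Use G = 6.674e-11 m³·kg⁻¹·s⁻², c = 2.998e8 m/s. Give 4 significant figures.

9.643e49 kg

Length → mass via c²/G.
7.16e22 m × (c²/G) = 9.643e49 kg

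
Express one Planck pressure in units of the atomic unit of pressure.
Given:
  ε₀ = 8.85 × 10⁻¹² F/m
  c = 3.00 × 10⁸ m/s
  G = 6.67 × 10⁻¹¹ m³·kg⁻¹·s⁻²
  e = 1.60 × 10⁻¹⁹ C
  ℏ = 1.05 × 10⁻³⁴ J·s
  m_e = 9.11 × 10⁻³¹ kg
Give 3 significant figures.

1.55 × 10¹⁰⁰

Planck pressure: p_P = c⁷/(ℏG²) = 4.68 × 10¹¹³ Pa
atomic unit of pressure: P_au = E_h/a₀³ = m_e⁴e¹⁰/((4πε₀)⁵ℏ⁸) = 3.01 × 10¹³ Pa
ratio = 4.68 × 10¹¹³ / 3.01 × 10¹³ = 1.55 × 10¹⁰⁰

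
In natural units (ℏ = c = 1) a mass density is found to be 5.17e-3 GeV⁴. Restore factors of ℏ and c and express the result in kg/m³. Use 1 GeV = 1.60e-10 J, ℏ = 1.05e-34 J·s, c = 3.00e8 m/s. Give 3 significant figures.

1.20e18 kg/m³

Mass density is [E]/(c²[L]³) = [E]⁴/(ℏ³c⁵).
1 GeV⁴ → 1/(ℏ³c⁵) × (1 GeV in J)⁴ = 2.33e20 kg/m³.
Result: 5.17e-3 × 2.33e20 = 1.20e18 kg/m³.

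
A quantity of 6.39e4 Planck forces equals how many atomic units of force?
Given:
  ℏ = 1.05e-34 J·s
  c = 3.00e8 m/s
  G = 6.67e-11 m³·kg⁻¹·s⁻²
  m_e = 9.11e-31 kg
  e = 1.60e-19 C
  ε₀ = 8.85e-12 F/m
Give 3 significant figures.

9.32e55

Planck force: F_P = c⁴/G = 1.21e44 N
atomic unit of force: F_au = E_h/a₀ = m_e²e⁶/((4πε₀)³ℏ⁴) = 8.33e-8 N
6.39e4 × 1.21e44 / 8.33e-8 = 9.32e55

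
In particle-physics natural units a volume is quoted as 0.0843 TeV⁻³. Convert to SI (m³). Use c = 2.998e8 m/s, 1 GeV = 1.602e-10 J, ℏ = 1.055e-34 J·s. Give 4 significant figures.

Volume is [L]³ = [E]⁻³·(ℏc)³.
1 GeV⁻³ → (ℏc)³ × (1 GeV in J)⁻³ = 7.696e-48 m³.
Convert the energy scale: 0.0843 TeV⁻³ = 8.43e-11 GeV⁻³.
Result: 8.43e-11 × 7.696e-48 = 6.488e-58 m³.

6.488e-58 m³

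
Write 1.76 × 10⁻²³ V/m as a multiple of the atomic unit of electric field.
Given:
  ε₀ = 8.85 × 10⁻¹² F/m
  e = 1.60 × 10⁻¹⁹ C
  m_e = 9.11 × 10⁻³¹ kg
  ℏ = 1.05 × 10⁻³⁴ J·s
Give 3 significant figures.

atomic unit of electric field: E_au = E_h/(e a₀) = m_e²e⁵/((4πε₀)³ℏ⁴) = 5.20 × 10¹¹ V/m.
1.76 × 10⁻²³ / 5.20 × 10¹¹ = 3.38 × 10⁻³⁵

3.38 × 10⁻³⁵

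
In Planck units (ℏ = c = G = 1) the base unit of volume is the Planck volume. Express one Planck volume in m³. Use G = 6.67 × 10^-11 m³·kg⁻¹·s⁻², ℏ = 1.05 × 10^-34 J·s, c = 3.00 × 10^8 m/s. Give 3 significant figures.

4.18 × 10^-105 m³

V_P = (ℏG/c³)^(3/2)
  = √(1.75 × 10^-209)
  = 4.18 × 10^-105 m³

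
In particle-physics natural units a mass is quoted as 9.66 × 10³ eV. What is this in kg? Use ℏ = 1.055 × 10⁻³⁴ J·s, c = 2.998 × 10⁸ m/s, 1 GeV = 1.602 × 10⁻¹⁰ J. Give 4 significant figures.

1.722 × 10⁻³² kg

Mass is [E]/c²; divide by c².
1 GeV → 1/c² × (1 GeV in J) = 1.782 × 10⁻²⁷ kg.
Convert the energy scale: 9.66 × 10³ eV = 9.66 × 10⁻⁶ GeV.
Result: 9.66 × 10⁻⁶ × 1.782 × 10⁻²⁷ = 1.722 × 10⁻³² kg.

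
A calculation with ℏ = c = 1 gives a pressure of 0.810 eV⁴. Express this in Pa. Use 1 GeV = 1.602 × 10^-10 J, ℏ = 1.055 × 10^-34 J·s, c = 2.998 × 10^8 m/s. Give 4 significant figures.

16.86 Pa

Pressure is [E]/[L]³ = [E]⁴/(ℏc)³.
1 GeV⁴ → 1/(ℏc)³ × (1 GeV in J)⁴ = 2.082 × 10^37 Pa.
Convert the energy scale: 0.810 eV⁴ = 8.10 × 10^-37 GeV⁴.
Result: 8.10 × 10^-37 × 2.082 × 10^37 = 16.86 Pa.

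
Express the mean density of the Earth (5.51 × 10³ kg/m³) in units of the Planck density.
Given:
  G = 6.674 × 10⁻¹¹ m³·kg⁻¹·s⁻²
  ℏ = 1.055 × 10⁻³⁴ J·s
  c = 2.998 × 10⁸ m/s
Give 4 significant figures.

1.069 × 10⁻⁹³

Planck density: ρ_P = c⁵/(ℏG²) = 5.154 × 10⁹⁶ kg/m³.
5.51 × 10³ / 5.154 × 10⁹⁶ = 1.069 × 10⁻⁹³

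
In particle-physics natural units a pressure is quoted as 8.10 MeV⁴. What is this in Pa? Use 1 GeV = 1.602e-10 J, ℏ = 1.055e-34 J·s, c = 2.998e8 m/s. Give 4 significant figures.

1.686e26 Pa

Pressure is [E]/[L]³ = [E]⁴/(ℏc)³.
1 GeV⁴ → 1/(ℏc)³ × (1 GeV in J)⁴ = 2.082e37 Pa.
Convert the energy scale: 8.10 MeV⁴ = 8.10e-12 GeV⁴.
Result: 8.10e-12 × 2.082e37 = 1.686e26 Pa.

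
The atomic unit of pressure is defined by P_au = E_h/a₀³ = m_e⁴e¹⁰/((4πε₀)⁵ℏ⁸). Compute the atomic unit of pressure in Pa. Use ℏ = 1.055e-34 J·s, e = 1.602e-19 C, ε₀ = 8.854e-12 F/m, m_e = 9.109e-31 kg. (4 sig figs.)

2.929e13 Pa

P_au = E_h/a₀³ = m_e⁴e¹⁰/((4πε₀)⁵ℏ⁸)
E_h = 4.354e-18 J
a₀ = 5.297e-11 m
E_h/a₀³ = 2.929e13 Pa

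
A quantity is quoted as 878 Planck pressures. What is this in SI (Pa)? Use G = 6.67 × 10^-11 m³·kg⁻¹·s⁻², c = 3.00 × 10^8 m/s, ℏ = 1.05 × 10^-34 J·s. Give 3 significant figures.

4.11 × 10^116 Pa

One Planck pressure: p_P = c⁷/(ℏG²) = 4.68 × 10^113 Pa.
878 × 4.68 × 10^113 Pa = 4.11 × 10^116 Pa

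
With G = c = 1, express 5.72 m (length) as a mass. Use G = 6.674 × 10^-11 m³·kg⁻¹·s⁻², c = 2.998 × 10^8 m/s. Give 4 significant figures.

Length → mass via c²/G.
5.72 m × (c²/G) = 7.703 × 10^27 kg

7.703 × 10^27 kg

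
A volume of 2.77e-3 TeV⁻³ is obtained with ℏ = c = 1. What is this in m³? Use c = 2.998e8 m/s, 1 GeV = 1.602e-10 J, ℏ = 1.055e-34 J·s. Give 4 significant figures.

2.132e-59 m³

Volume is [L]³ = [E]⁻³·(ℏc)³.
1 GeV⁻³ → (ℏc)³ × (1 GeV in J)⁻³ = 7.696e-48 m³.
Convert the energy scale: 2.77e-3 TeV⁻³ = 2.77e-12 GeV⁻³.
Result: 2.77e-12 × 7.696e-48 = 2.132e-59 m³.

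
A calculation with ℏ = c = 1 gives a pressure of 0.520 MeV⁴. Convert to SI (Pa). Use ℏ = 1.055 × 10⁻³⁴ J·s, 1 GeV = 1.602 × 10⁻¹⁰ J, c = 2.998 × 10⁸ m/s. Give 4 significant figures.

1.082 × 10²⁵ Pa

Pressure is [E]/[L]³ = [E]⁴/(ℏc)³.
1 GeV⁴ → 1/(ℏc)³ × (1 GeV in J)⁴ = 2.082 × 10³⁷ Pa.
Convert the energy scale: 0.520 MeV⁴ = 5.20 × 10⁻¹³ GeV⁴.
Result: 5.20 × 10⁻¹³ × 2.082 × 10³⁷ = 1.082 × 10²⁵ Pa.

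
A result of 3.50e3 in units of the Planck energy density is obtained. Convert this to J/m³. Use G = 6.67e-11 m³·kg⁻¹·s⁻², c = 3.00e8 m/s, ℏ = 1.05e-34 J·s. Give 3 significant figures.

1.64e117 J/m³

One Planck energy density: u_P = c⁷/(ℏG²) = 4.68e113 J/m³.
3.50e3 × 4.68e113 J/m³ = 1.64e117 J/m³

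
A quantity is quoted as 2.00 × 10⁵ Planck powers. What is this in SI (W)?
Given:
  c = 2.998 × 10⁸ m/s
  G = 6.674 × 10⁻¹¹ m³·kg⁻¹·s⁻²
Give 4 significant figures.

7.258 × 10⁵⁷ W

One Planck power: P_P = c⁵/G = 3.629 × 10⁵² W.
2.00 × 10⁵ × 3.629 × 10⁵² W = 7.258 × 10⁵⁷ W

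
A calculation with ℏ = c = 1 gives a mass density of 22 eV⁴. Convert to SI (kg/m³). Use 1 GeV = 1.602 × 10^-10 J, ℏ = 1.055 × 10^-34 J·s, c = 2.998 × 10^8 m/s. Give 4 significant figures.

Mass density is [E]/(c²[L]³) = [E]⁴/(ℏ³c⁵).
1 GeV⁴ → 1/(ℏ³c⁵) × (1 GeV in J)⁴ = 2.316 × 10^20 kg/m³.
Convert the energy scale: 22 eV⁴ = 2.20 × 10^-35 GeV⁴.
Result: 2.20 × 10^-35 × 2.316 × 10^20 = 5.095 × 10^-15 kg/m³.

5.095 × 10^-15 kg/m³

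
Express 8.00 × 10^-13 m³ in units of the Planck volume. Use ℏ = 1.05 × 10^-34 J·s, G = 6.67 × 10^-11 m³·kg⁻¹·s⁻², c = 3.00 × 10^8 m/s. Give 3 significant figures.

1.91 × 10^92

Planck volume: V_P = (ℏG/c³)^(3/2) = 4.18 × 10^-105 m³.
8.00 × 10^-13 / 4.18 × 10^-105 = 1.91 × 10^92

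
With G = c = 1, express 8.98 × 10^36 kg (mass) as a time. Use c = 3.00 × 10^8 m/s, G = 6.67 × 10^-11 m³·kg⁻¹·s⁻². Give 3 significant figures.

Mass → time via G/c³.
8.98 × 10^36 kg × (G/c³) = 22.2 s

22.2 s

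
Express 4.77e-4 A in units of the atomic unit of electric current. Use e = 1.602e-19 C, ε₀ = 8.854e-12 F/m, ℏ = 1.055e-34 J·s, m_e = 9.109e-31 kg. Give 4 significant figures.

0.07214

atomic unit of electric current: I_au = e E_h/ℏ = m_e e⁵/((4πε₀)²ℏ³) = 6.612e-3 A.
4.77e-4 / 6.612e-3 = 0.07214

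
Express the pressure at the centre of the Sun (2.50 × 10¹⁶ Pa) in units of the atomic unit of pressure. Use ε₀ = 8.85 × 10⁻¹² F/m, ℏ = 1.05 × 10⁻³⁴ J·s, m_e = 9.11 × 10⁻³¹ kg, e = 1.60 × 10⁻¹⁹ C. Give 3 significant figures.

atomic unit of pressure: P_au = E_h/a₀³ = m_e⁴e¹⁰/((4πε₀)⁵ℏ⁸) = 3.01 × 10¹³ Pa.
2.50 × 10¹⁶ / 3.01 × 10¹³ = 830

830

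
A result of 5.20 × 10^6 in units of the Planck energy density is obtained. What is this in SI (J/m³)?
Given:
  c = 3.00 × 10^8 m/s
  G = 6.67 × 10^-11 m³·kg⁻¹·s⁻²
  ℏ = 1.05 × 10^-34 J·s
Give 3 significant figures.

One Planck energy density: u_P = c⁷/(ℏG²) = 4.68 × 10^113 J/m³.
5.20 × 10^6 × 4.68 × 10^113 J/m³ = 2.43 × 10^120 J/m³

2.43 × 10^120 J/m³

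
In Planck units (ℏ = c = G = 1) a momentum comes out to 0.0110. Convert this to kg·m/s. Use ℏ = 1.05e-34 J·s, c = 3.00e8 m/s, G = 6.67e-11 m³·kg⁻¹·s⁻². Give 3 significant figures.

0.0717 kg·m/s

One Planck momentum: p_P = √(ℏc³/G) = 6.52 kg·m/s.
0.0110 × 6.52 kg·m/s = 0.0717 kg·m/s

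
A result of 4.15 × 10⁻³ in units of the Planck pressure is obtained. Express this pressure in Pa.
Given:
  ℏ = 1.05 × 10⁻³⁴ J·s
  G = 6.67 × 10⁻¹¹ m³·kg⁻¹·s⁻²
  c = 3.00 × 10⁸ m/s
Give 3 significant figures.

1.94 × 10¹¹¹ Pa

One Planck pressure: p_P = c⁷/(ℏG²) = 4.68 × 10¹¹³ Pa.
4.15 × 10⁻³ × 4.68 × 10¹¹³ Pa = 1.94 × 10¹¹¹ Pa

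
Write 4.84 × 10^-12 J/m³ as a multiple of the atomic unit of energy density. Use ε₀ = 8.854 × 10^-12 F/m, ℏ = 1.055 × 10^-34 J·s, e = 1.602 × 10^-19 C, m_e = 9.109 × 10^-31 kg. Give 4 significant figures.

atomic unit of energy density: u_au = E_h/a₀³ = m_e⁴e¹⁰/((4πε₀)⁵ℏ⁸) = 2.929 × 10^13 J/m³.
4.84 × 10^-12 / 2.929 × 10^13 = 1.652 × 10^-25

1.652 × 10^-25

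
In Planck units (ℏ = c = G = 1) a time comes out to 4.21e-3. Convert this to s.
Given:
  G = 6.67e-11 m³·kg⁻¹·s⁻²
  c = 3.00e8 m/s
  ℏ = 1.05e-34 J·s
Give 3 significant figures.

2.26e-46 s

One Planck time: t_P = √(ℏG/c⁵) = 5.37e-44 s.
4.21e-3 × 5.37e-44 s = 2.26e-46 s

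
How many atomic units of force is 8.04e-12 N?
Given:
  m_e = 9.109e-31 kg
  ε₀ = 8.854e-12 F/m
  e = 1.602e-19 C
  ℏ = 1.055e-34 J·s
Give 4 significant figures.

9.781e-5

atomic unit of force: F_au = E_h/a₀ = m_e²e⁶/((4πε₀)³ℏ⁴) = 8.220e-8 N.
8.04e-12 / 8.220e-8 = 9.781e-5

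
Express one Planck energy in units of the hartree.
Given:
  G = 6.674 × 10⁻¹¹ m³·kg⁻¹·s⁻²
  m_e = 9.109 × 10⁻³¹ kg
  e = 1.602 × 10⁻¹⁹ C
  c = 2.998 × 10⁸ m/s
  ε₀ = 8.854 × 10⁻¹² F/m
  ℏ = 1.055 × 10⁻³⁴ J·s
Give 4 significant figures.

4.494 × 10²⁶

Planck energy: E_P = √(ℏc⁵/G) = 1.957 × 10⁹ J
hartree: E_h = m_e e⁴/(4πε₀ℏ)² = 4.354 × 10⁻¹⁸ J
ratio = 1.957 × 10⁹ / 4.354 × 10⁻¹⁸ = 4.494 × 10²⁶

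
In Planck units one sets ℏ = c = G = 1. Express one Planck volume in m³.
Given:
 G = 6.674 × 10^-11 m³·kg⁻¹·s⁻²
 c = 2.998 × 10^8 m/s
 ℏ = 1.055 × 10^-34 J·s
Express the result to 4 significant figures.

4.224 × 10^-105 m³

V_P = (ℏG/c³)^(3/2)
  = √(1.784 × 10^-209)
  = 4.224 × 10^-105 m³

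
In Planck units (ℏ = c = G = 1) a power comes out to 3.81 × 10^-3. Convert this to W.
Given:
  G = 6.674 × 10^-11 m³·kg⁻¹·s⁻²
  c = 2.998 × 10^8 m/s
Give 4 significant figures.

One Planck power: P_P = c⁵/G = 3.629 × 10^52 W.
3.81 × 10^-3 × 3.629 × 10^52 W = 1.383 × 10^50 W

1.383 × 10^50 W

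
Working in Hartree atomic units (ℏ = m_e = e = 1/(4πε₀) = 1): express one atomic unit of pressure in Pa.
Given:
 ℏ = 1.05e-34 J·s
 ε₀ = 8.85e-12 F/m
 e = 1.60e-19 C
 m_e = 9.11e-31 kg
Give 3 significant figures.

The unique combination of the constants set to 1 with dimensions of pressure is P_au = E_h/a₀³ = m_e⁴e¹⁰/((4πε₀)⁵ℏ⁸).
E_h = 4.38e-18 J
a₀ = 5.26e-11 m
E_h/a₀³ = 3.01e13 Pa

3.01e13 Pa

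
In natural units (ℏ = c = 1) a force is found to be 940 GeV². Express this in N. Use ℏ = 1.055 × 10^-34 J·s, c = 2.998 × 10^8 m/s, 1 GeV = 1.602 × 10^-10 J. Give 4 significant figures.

Force is [E]/[L] = [E]²/(ℏc); restore (ℏc)⁻¹.
1 GeV² → 1/(ℏc) × (1 GeV in J)² = 8.114 × 10^5 N.
Result: 940 × 8.114 × 10^5 = 7.627 × 10^8 N.

7.627 × 10^8 N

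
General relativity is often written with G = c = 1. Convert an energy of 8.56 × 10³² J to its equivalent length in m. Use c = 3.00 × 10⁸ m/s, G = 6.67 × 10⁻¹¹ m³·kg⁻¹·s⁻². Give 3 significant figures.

Energy → length via G/c⁴.
8.56 × 10³² J × (G/c⁴) = 7.05 × 10⁻¹² m

7.05 × 10⁻¹² m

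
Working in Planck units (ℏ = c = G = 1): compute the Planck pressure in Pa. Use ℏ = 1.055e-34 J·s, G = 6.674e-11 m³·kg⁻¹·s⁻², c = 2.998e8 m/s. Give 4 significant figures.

4.632e113 Pa

From ℏ = c = G = 1 the pressure scale is p_P = c⁷/(ℏG²).
  = 2.177e59 / 4.699e-55
  = 4.632e113 Pa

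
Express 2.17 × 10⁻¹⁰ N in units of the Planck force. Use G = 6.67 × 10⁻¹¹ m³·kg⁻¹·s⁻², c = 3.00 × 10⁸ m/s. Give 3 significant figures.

1.79 × 10⁻⁵⁴

Planck force: F_P = c⁴/G = 1.21 × 10⁴⁴ N.
2.17 × 10⁻¹⁰ / 1.21 × 10⁴⁴ = 1.79 × 10⁻⁵⁴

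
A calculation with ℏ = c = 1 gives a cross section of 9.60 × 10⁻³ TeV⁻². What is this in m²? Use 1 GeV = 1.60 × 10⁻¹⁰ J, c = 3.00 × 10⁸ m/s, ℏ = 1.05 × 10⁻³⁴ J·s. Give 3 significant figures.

Area is [L]² = [E]⁻²·(ℏc)²; restore (ℏc)².
1 GeV⁻² → (ℏc)² × (1 GeV in J)⁻² = 3.88 × 10⁻³² m².
Convert the energy scale: 9.60 × 10⁻³ TeV⁻² = 9.60 × 10⁻⁹ GeV⁻².
Result: 9.60 × 10⁻⁹ × 3.88 × 10⁻³² = 3.72 × 10⁻⁴⁰ m².

3.72 × 10⁻⁴⁰ m²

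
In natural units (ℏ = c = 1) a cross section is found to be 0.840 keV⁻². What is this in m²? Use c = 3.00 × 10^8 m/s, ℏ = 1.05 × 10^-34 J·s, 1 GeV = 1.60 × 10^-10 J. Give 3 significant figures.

Area is [L]² = [E]⁻²·(ℏc)²; restore (ℏc)².
1 GeV⁻² → (ℏc)² × (1 GeV in J)⁻² = 3.88 × 10^-32 m².
Convert the energy scale: 0.840 keV⁻² = 8.40 × 10^11 GeV⁻².
Result: 8.40 × 10^11 × 3.88 × 10^-32 = 3.26 × 10^-20 m².

3.26 × 10^-20 m²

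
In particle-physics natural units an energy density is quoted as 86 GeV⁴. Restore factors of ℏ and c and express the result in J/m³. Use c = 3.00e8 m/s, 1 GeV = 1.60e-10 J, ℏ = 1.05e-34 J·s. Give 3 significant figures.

[E]/[L]³ = [E]⁴/(ℏc)³; restore (ℏc)⁻³.
1 GeV⁴ → 1/(ℏc)³ × (1 GeV in J)⁴ = 2.10e37 J/m³.
Result: 86 × 2.10e37 = 1.80e39 J/m³.

1.80e39 J/m³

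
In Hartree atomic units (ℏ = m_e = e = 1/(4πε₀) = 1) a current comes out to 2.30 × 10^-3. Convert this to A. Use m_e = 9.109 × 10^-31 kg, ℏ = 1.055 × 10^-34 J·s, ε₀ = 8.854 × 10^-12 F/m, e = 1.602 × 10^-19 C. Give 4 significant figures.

1.521 × 10^-5 A

One atomic unit of electric current: I_au = e E_h/ℏ = m_e e⁵/((4πε₀)²ℏ³) = 6.612 × 10^-3 A.
2.30 × 10^-3 × 6.612 × 10^-3 A = 1.521 × 10^-5 A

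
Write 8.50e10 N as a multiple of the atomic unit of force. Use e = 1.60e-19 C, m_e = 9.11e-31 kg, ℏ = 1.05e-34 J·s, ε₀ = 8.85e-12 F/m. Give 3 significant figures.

1.02e18

atomic unit of force: F_au = E_h/a₀ = m_e²e⁶/((4πε₀)³ℏ⁴) = 8.33e-8 N.
8.50e10 / 8.33e-8 = 1.02e18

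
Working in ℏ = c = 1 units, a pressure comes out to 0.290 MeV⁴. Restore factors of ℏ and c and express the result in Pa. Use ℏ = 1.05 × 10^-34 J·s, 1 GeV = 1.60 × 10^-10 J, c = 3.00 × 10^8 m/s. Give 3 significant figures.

Pressure is [E]/[L]³ = [E]⁴/(ℏc)³.
1 GeV⁴ → 1/(ℏc)³ × (1 GeV in J)⁴ = 2.10 × 10^37 Pa.
Convert the energy scale: 0.290 MeV⁴ = 2.90 × 10^-13 GeV⁴.
Result: 2.90 × 10^-13 × 2.10 × 10^37 = 6.08 × 10^24 Pa.

6.08 × 10^24 Pa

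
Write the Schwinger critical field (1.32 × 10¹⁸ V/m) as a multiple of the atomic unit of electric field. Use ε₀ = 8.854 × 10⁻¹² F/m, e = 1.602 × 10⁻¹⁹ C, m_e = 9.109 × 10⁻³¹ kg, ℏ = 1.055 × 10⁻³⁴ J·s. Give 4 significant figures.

2.573 × 10⁶

atomic unit of electric field: E_au = E_h/(e a₀) = m_e²e⁵/((4πε₀)³ℏ⁴) = 5.131 × 10¹¹ V/m.
1.32 × 10¹⁸ / 5.131 × 10¹¹ = 2.573 × 10⁶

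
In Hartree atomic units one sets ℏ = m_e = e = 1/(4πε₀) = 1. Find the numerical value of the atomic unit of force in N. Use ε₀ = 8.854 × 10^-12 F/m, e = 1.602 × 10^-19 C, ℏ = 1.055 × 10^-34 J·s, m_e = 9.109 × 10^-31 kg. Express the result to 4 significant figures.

F_au = E_h/a₀ = m_e²e⁶/((4πε₀)³ℏ⁴)
E_h = 4.354 × 10^-18 J
a₀ = 5.297 × 10^-11 m
E_h/a₀ = 8.220 × 10^-8 N

8.220 × 10^-8 N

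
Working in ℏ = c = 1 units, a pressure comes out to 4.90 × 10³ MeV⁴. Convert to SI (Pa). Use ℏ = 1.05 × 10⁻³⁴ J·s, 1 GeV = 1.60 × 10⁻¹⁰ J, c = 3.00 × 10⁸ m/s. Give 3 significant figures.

1.03 × 10²⁹ Pa

Pressure is [E]/[L]³ = [E]⁴/(ℏc)³.
1 GeV⁴ → 1/(ℏc)³ × (1 GeV in J)⁴ = 2.10 × 10³⁷ Pa.
Convert the energy scale: 4.90 × 10³ MeV⁴ = 4.90 × 10⁻⁹ GeV⁴.
Result: 4.90 × 10⁻⁹ × 2.10 × 10³⁷ = 1.03 × 10²⁹ Pa.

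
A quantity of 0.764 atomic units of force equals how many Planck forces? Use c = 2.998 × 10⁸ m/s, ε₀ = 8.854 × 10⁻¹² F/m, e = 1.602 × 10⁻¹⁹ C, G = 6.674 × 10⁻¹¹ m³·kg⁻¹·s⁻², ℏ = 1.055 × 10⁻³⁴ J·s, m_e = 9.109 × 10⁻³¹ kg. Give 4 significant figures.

5.188 × 10⁻⁵²

atomic unit of force: F_au = E_h/a₀ = m_e²e⁶/((4πε₀)³ℏ⁴) = 8.220 × 10⁻⁸ N
Planck force: F_P = c⁴/G = 1.210 × 10⁴⁴ N
0.764 × 8.220 × 10⁻⁸ / 1.210 × 10⁴⁴ = 5.188 × 10⁻⁵²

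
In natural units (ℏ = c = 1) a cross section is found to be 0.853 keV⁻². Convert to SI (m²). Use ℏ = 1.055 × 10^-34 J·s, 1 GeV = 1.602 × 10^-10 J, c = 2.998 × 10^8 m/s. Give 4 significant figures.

3.325 × 10^-20 m²

Area is [L]² = [E]⁻²·(ℏc)²; restore (ℏc)².
1 GeV⁻² → (ℏc)² × (1 GeV in J)⁻² = 3.898 × 10^-32 m².
Convert the energy scale: 0.853 keV⁻² = 8.53 × 10^11 GeV⁻².
Result: 8.53 × 10^11 × 3.898 × 10^-32 = 3.325 × 10^-20 m².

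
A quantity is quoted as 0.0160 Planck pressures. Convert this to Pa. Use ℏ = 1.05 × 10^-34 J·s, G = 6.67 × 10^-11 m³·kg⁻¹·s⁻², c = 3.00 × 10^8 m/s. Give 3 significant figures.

7.49 × 10^111 Pa

One Planck pressure: p_P = c⁷/(ℏG²) = 4.68 × 10^113 Pa.
0.0160 × 4.68 × 10^113 Pa = 7.49 × 10^111 Pa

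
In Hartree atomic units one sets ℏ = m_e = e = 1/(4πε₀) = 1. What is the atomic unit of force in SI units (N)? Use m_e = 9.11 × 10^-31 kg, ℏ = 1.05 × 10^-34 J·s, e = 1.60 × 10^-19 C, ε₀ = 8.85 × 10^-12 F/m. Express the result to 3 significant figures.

8.33 × 10^-8 N

F_au = E_h/a₀ = m_e²e⁶/((4πε₀)³ℏ⁴)
E_h = 4.38 × 10^-18 J
a₀ = 5.26 × 10^-11 m
E_h/a₀ = 8.33 × 10^-8 N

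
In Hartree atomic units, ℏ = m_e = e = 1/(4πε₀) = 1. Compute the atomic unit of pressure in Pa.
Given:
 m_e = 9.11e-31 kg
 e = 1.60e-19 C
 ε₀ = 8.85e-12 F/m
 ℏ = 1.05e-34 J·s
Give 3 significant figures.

3.01e13 Pa

From ℏ = m_e = e = 1/(4πε₀) = 1 the pressure scale is P_au = E_h/a₀³ = m_e⁴e¹⁰/((4πε₀)⁵ℏ⁸).
E_h = 4.38e-18 J
a₀ = 5.26e-11 m
E_h/a₀³ = 3.01e13 Pa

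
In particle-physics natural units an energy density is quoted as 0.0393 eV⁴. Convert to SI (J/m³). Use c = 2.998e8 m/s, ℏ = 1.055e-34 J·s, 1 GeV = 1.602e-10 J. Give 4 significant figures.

[E]/[L]³ = [E]⁴/(ℏc)³; restore (ℏc)⁻³.
1 GeV⁴ → 1/(ℏc)³ × (1 GeV in J)⁴ = 2.082e37 J/m³.
Convert the energy scale: 0.0393 eV⁴ = 3.93e-38 GeV⁴.
Result: 3.93e-38 × 2.082e37 = 0.8181 J/m³.

0.8181 J/m³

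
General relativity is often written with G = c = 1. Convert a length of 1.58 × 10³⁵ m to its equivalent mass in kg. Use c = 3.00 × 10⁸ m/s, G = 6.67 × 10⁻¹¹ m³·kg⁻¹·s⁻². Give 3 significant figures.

Length → mass via c²/G.
1.58 × 10³⁵ m × (c²/G) = 2.13 × 10⁶² kg

2.13 × 10⁶² kg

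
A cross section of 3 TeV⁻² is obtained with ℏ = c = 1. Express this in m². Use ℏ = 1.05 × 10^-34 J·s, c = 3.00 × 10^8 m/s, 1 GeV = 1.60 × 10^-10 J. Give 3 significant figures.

Area is [L]² = [E]⁻²·(ℏc)²; restore (ℏc)².
1 GeV⁻² → (ℏc)² × (1 GeV in J)⁻² = 3.88 × 10^-32 m².
Convert the energy scale: 3 TeV⁻² = 3.00 × 10^-6 GeV⁻².
Result: 3.00 × 10^-6 × 3.88 × 10^-32 = 1.16 × 10^-37 m².

1.16 × 10^-37 m²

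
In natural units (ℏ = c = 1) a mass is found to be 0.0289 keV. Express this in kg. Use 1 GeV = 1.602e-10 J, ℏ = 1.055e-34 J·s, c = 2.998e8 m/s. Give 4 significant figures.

5.151e-35 kg

Mass is [E]/c²; divide by c².
1 GeV → 1/c² × (1 GeV in J) = 1.782e-27 kg.
Convert the energy scale: 0.0289 keV = 2.89e-8 GeV.
Result: 2.89e-8 × 1.782e-27 = 5.151e-35 kg.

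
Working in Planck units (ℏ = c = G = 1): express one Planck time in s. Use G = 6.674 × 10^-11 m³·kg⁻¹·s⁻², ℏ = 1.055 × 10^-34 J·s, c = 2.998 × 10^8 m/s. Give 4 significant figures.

From ℏ = c = G = 1 the time scale is t_P = √(ℏG/c⁵).
  = √(2.907 × 10^-87)
  = 5.392 × 10^-44 s

5.392 × 10^-44 s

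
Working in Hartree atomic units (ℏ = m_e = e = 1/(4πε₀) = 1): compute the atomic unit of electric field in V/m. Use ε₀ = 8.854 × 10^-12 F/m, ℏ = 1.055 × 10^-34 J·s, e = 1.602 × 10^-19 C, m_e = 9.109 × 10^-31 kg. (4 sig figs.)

5.131 × 10^11 V/m

The unique combination of the constants set to 1 with dimensions of electric field is E_au = E_h/(e a₀) = m_e²e⁵/((4πε₀)³ℏ⁴).
E_h = 4.354 × 10^-18 J
a₀ = 5.297 × 10^-11 m
E_h/(e·a₀) = 5.131 × 10^11 V/m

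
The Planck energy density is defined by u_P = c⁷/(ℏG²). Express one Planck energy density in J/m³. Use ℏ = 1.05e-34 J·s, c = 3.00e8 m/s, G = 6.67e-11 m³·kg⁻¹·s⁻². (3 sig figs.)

4.68e113 J/m³

u_P = c⁷/(ℏG²)
  = 2.19e59 / 4.67e-55
  = 4.68e113 J/m³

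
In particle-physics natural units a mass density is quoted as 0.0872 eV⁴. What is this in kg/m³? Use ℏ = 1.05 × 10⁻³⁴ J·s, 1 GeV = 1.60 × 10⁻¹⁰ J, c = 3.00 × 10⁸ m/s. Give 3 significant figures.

Mass density is [E]/(c²[L]³) = [E]⁴/(ℏ³c⁵).
1 GeV⁴ → 1/(ℏ³c⁵) × (1 GeV in J)⁴ = 2.33 × 10²⁰ kg/m³.
Convert the energy scale: 0.0872 eV⁴ = 8.72 × 10⁻³⁸ GeV⁴.
Result: 8.72 × 10⁻³⁸ × 2.33 × 10²⁰ = 2.03 × 10⁻¹⁷ kg/m³.

2.03 × 10⁻¹⁷ kg/m³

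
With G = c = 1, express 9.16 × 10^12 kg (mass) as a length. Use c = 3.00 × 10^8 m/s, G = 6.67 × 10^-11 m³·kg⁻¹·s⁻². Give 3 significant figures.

In G = c = 1 units mass has dimensions of length; the conversion factor is G/c².
9.16 × 10^12 kg × (G/c²) = 6.79 × 10^-15 m

6.79 × 10^-15 m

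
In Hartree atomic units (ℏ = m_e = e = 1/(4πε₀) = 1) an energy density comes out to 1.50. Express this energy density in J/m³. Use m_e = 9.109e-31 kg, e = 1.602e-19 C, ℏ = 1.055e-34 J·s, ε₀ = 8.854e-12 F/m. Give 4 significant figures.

One atomic unit of energy density: u_au = E_h/a₀³ = m_e⁴e¹⁰/((4πε₀)⁵ℏ⁸) = 2.929e13 J/m³.
1.50 × 2.929e13 J/m³ = 4.394e13 J/m³

4.394e13 J/m³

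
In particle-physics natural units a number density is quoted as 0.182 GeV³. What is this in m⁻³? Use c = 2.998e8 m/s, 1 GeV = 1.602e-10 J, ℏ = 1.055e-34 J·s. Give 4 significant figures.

2.365e46 m⁻³

Number density is [L]⁻³ = [E]³/(ℏc)³.
1 GeV³ → 1/(ℏc)³ × (1 GeV in J)³ = 1.299e47 m⁻³.
Result: 0.182 × 1.299e47 = 2.365e46 m⁻³.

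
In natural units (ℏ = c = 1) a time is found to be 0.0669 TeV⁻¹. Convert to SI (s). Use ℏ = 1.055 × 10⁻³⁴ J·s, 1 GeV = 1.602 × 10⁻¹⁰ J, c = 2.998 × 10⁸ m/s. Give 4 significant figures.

4.406 × 10⁻²⁹ s

A time is [E]⁻¹ in ℏ=c=1; restore one factor of ℏ.
1 GeV⁻¹ → ℏ × (1 GeV in J)⁻¹ = 6.586 × 10⁻²⁵ s.
Convert the energy scale: 0.0669 TeV⁻¹ = 6.69 × 10⁻⁵ GeV⁻¹.
Result: 6.69 × 10⁻⁵ × 6.586 × 10⁻²⁵ = 4.406 × 10⁻²⁹ s.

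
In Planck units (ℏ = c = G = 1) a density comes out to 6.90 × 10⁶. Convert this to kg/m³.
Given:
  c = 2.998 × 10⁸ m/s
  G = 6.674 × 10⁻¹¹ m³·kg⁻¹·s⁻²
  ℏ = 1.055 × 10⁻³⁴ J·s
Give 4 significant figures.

One Planck density: ρ_P = c⁵/(ℏG²) = 5.154 × 10⁹⁶ kg/m³.
6.90 × 10⁶ × 5.154 × 10⁹⁶ kg/m³ = 3.556 × 10¹⁰³ kg/m³

3.556 × 10¹⁰³ kg/m³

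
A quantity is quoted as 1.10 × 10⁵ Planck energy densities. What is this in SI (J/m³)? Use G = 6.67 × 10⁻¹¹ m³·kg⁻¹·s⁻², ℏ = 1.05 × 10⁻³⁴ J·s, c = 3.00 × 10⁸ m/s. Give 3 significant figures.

One Planck energy density: u_P = c⁷/(ℏG²) = 4.68 × 10¹¹³ J/m³.
1.10 × 10⁵ × 4.68 × 10¹¹³ J/m³ = 5.15 × 10¹¹⁸ J/m³

5.15 × 10¹¹⁸ J/m³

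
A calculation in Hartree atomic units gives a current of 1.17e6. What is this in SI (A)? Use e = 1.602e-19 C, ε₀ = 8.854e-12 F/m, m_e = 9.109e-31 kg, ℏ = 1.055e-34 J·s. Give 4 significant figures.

7.736e3 A

One atomic unit of electric current: I_au = e E_h/ℏ = m_e e⁵/((4πε₀)²ℏ³) = 6.612e-3 A.
1.17e6 × 6.612e-3 A = 7.736e3 A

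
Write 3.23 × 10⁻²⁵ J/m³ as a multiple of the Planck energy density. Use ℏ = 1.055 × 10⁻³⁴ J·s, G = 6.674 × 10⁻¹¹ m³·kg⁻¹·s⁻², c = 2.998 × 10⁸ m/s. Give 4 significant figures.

Planck energy density: u_P = c⁷/(ℏG²) = 4.632 × 10¹¹³ J/m³.
3.23 × 10⁻²⁵ / 4.632 × 10¹¹³ = 6.973 × 10⁻¹³⁹

6.973 × 10⁻¹³⁹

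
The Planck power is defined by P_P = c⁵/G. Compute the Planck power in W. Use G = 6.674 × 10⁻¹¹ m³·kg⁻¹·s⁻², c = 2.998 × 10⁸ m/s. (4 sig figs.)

P_P = c⁵/G
  = 2.422 × 10⁴² / 6.674 × 10⁻¹¹
  = 3.629 × 10⁵² W

3.629 × 10⁵² W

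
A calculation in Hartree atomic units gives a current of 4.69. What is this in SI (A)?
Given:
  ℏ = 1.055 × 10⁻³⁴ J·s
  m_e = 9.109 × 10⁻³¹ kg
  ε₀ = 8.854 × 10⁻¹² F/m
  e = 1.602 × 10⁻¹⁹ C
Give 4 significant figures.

0.03101 A

One atomic unit of electric current: I_au = e E_h/ℏ = m_e e⁵/((4πε₀)²ℏ³) = 6.612 × 10⁻³ A.
4.69 × 6.612 × 10⁻³ A = 0.03101 A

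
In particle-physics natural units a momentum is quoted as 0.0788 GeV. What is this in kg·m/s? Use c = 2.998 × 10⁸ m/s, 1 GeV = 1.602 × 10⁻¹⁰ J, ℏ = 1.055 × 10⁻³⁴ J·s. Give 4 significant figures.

4.211 × 10⁻²⁰ kg·m/s

Momentum is [E]/c; divide by c.
1 GeV → 1/c × (1 GeV in J) = 5.344 × 10⁻¹⁹ kg·m/s.
Result: 0.0788 × 5.344 × 10⁻¹⁹ = 4.211 × 10⁻²⁰ kg·m/s.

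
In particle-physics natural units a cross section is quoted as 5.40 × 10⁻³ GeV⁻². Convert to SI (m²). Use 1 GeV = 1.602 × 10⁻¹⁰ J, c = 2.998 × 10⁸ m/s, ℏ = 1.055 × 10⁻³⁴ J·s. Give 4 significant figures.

2.105 × 10⁻³⁴ m²

Area is [L]² = [E]⁻²·(ℏc)²; restore (ℏc)².
1 GeV⁻² → (ℏc)² × (1 GeV in J)⁻² = 3.898 × 10⁻³² m².
Result: 5.40 × 10⁻³ × 3.898 × 10⁻³² = 2.105 × 10⁻³⁴ m².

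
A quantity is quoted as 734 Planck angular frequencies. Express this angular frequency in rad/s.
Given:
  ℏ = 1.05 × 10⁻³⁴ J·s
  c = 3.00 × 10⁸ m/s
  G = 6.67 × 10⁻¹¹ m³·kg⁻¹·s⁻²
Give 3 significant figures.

One Planck angular frequency: ω_P = √(c⁵/(ℏG)) = 1.86 × 10⁴³ rad/s.
734 × 1.86 × 10⁴³ rad/s = 1.37 × 10⁴⁶ rad/s

1.37 × 10⁴⁶ rad/s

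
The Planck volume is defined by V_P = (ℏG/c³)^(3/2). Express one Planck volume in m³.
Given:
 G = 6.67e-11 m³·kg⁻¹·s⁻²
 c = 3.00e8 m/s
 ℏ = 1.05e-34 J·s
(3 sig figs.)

4.18e-105 m³

V_P = (ℏG/c³)^(3/2)
  = √(1.75e-209)
  = 4.18e-105 m³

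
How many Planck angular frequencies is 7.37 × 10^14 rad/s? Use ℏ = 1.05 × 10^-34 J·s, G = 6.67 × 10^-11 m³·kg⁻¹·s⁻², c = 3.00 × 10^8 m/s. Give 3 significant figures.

Planck angular frequency: ω_P = √(c⁵/(ℏG)) = 1.86 × 10^43 rad/s.
7.37 × 10^14 / 1.86 × 10^43 = 3.96 × 10^-29

3.96 × 10^-29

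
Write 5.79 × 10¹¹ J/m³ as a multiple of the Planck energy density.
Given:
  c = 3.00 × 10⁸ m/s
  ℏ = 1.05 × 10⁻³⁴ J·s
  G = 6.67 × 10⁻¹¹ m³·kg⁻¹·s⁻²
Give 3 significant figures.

1.24 × 10⁻¹⁰²

Planck energy density: u_P = c⁷/(ℏG²) = 4.68 × 10¹¹³ J/m³.
5.79 × 10¹¹ / 4.68 × 10¹¹³ = 1.24 × 10⁻¹⁰²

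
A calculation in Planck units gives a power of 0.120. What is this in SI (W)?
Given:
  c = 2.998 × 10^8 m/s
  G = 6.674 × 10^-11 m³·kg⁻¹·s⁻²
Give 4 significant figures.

One Planck power: P_P = c⁵/G = 3.629 × 10^52 W.
0.120 × 3.629 × 10^52 W = 4.355 × 10^51 W

4.355 × 10^51 W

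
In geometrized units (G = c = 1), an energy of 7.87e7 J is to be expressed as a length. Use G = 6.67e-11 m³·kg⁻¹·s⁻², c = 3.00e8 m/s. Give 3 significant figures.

Energy → length via G/c⁴.
7.87e7 J × (G/c⁴) = 6.48e-37 m

6.48e-37 m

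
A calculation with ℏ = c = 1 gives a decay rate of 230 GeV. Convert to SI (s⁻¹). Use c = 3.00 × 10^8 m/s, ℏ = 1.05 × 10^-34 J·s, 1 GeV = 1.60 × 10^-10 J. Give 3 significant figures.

3.50 × 10^26 s⁻¹

A rate is [E]/ℏ; divide by ℏ.
1 GeV → 1/ℏ × (1 GeV in J) = 1.52 × 10^24 s⁻¹.
Result: 230 × 1.52 × 10^24 = 3.50 × 10^26 s⁻¹.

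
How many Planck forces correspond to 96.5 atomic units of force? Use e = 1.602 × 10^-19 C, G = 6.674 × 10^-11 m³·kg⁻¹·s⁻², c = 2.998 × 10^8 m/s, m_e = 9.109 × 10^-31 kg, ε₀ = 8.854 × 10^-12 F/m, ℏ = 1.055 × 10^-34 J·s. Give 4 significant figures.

atomic unit of force: F_au = E_h/a₀ = m_e²e⁶/((4πε₀)³ℏ⁴) = 8.220 × 10^-8 N
Planck force: F_P = c⁴/G = 1.210 × 10^44 N
96.5 × 8.220 × 10^-8 / 1.210 × 10^44 = 6.553 × 10^-50

6.553 × 10^-50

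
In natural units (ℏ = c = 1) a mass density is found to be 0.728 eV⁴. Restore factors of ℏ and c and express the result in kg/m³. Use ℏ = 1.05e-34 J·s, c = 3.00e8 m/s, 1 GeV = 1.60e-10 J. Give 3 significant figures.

1.70e-16 kg/m³

Mass density is [E]/(c²[L]³) = [E]⁴/(ℏ³c⁵).
1 GeV⁴ → 1/(ℏ³c⁵) × (1 GeV in J)⁴ = 2.33e20 kg/m³.
Convert the energy scale: 0.728 eV⁴ = 7.28e-37 GeV⁴.
Result: 7.28e-37 × 2.33e20 = 1.70e-16 kg/m³.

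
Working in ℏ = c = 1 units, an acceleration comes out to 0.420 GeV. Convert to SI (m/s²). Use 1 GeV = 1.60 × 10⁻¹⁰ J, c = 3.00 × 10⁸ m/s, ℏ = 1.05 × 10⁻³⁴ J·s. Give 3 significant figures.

Acceleration is [L]/[T]² = c·[E]/ℏ.
1 GeV → c/ℏ × (1 GeV in J) = 4.57 × 10³² m/s².
Result: 0.420 × 4.57 × 10³² = 1.92 × 10³² m/s².

1.92 × 10³² m/s²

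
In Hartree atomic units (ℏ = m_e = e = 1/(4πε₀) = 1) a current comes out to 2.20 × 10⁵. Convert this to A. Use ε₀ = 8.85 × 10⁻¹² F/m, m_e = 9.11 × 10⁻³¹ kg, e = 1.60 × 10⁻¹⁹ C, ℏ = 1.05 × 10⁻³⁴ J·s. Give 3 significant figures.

One atomic unit of electric current: I_au = e E_h/ℏ = m_e e⁵/((4πε₀)²ℏ³) = 6.67 × 10⁻³ A.
2.20 × 10⁵ × 6.67 × 10⁻³ A = 1.47 × 10³ A

1.47 × 10³ A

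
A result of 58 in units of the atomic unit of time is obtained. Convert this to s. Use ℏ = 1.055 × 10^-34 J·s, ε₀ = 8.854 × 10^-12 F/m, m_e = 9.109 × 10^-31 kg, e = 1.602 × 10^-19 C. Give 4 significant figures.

One atomic unit of time: τ_au = (4πε₀)²ℏ³/(m_e e⁴) = 2.423 × 10^-17 s.
58 × 2.423 × 10^-17 s = 1.405 × 10^-15 s

1.405 × 10^-15 s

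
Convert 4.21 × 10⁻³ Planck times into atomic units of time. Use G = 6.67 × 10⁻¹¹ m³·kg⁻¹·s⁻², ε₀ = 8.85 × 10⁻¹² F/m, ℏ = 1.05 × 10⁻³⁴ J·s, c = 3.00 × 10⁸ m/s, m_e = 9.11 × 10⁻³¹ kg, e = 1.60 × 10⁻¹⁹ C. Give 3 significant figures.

Planck time: t_P = √(ℏG/c⁵) = 5.37 × 10⁻⁴⁴ s
atomic unit of time: τ_au = (4πε₀)²ℏ³/(m_e e⁴) = 2.40 × 10⁻¹⁷ s
4.21 × 10⁻³ × 5.37 × 10⁻⁴⁴ / 2.40 × 10⁻¹⁷ = 9.42 × 10⁻³⁰

9.42 × 10⁻³⁰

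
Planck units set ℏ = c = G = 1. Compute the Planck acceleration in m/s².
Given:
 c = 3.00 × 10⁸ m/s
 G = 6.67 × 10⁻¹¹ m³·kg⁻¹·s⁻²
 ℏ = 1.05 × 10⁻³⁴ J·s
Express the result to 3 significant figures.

5.59 × 10⁵¹ m/s²

From ℏ = c = G = 1 the acceleration scale is a_P = √(c⁷/(ℏG)).
  = √(3.12 × 10¹⁰³)
  = 5.59 × 10⁵¹ m/s²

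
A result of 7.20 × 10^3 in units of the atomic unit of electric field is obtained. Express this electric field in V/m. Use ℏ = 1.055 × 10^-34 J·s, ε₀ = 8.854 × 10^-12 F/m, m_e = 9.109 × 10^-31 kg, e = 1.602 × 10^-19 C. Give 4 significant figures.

One atomic unit of electric field: E_au = E_h/(e a₀) = m_e²e⁵/((4πε₀)³ℏ⁴) = 5.131 × 10^11 V/m.
7.20 × 10^3 × 5.131 × 10^11 V/m = 3.694 × 10^15 V/m

3.694 × 10^15 V/m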